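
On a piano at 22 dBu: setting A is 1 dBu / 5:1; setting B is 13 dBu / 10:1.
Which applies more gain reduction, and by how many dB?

A, by 8.7 dB

A: GR = 21 − 21/5 = 16.8 dB.
B: GR = 9 − 9/10 = 8.1 dB.
A applies 8.7 dB more gain reduction.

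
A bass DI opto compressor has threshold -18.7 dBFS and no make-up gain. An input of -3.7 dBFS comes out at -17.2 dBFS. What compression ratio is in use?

Input overshoot = -3.7 − (-18.7) = 15 dB; output overshoot = -17.2 − (-18.7) = 1.5 dB.
Ratio = 15 / 1.5 = 10.

10:1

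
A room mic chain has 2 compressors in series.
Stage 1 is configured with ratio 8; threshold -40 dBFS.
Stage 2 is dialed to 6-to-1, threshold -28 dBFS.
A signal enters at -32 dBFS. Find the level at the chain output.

Stage 1: -32 dBFS is 8 dB over -40 dBFS; at 8:1 that becomes 1 dB over, giving -39 dBFS.
Stage 2: -39 dBFS ≤ -28 dBFS, so stage 2 doesn't engage; output -39 dBFS.

-39 dBFS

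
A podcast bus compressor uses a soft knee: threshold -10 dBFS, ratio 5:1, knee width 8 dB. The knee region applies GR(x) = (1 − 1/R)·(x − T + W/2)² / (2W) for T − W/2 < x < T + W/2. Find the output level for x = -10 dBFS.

-10.8 dBFS

x − T + W/2 = -10 − (-10) + 4 = 4.
GR = (1 − 1/5) × 4² / 16 = 0.8 × 16 / 16 = 0.8 dB.
Output = -10 − 0.8 = -10.8 dBFS.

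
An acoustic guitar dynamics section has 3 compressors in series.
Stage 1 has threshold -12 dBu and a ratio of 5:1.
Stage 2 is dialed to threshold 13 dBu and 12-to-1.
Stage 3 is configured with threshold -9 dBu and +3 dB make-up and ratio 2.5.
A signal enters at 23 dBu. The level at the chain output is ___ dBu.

-4.4 dBu

Stage 1: 35 dB above -12 dBu, reduced 5:1 to 7 dB above → -5 dBu.
Stage 2: -5 dBu is at or below the 13 dBu threshold — no compression; output -5 dBu.
Stage 3: overshoot 4 dB → 4/2.5 = 1.6 dB → -7.4 dBu; +3 dB make-up → -4.4 dBu.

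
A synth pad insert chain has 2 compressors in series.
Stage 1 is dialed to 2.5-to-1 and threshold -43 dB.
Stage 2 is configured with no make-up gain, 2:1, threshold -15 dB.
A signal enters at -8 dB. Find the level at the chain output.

-29 dB

Stage 1: 35 dB above -43 dB, reduced 2.5:1 to 14 dB above → -29 dB.
Stage 2: -29 dB is at or below the -15 dB threshold — no compression; output -29 dB.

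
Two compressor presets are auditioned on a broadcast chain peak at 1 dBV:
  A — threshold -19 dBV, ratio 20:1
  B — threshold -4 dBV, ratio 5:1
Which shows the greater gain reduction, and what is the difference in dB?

A, by 15 dB

A: overshoot 20 dB → output overshoot 1 dB → GR 19 dB.
B: overshoot 5 dB → output overshoot 1 dB → GR 4 dB.
A reduces 15 dB more.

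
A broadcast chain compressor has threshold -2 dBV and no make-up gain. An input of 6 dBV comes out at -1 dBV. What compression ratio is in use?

Input overshoot = 6 − (-2) = 8 dB; output overshoot = -1 − (-2) = 1 dB.
Ratio = 8 / 1 = 8.

8:1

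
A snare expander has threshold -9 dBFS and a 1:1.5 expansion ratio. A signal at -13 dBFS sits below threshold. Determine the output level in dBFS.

The input is 4 dB below the -9 dBFS threshold.
A 1:1.5 expander multiplies undershoot by 1.5: 4 × 1.5 = 6 dB below threshold.
Output = -9 − 6 = -15 dBFS.

-15 dBFS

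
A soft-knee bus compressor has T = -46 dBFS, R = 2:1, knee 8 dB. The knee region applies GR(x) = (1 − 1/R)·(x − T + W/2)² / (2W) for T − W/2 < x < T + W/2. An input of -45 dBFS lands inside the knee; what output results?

x − T + W/2 = -45 − (-46) + 4 = 5.
GR = (1 − 1/2) × 5² / 16 = 0.5 × 25 / 16 = 0.78125 dB.
Output = -45 − 0.78125 = -45.78125 dBFS.

-45.78125 dBFS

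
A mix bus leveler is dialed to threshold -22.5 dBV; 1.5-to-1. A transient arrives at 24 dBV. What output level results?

24 dBV sits 46.5 dB over threshold.
1.5:1 compression reduces that to 46.5/1.5 = 31 dB over.
So the level is -22.5 + 31 = 8.5 dBV.

8.5 dBV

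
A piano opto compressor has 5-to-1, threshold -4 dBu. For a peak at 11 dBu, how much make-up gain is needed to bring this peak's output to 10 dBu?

Overshoot 15 dB → 15/5 = 3 dB after compression, so the compressed level is -4 + 3 = -1 dBu.
Make-up = target − compressed = 10 − (-1) = 11 dB.

11 dB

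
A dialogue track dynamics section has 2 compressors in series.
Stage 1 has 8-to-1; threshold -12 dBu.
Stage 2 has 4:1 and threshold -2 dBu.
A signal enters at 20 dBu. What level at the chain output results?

-8 dBu

Stage 1: overshoot 32 dB → 32/8 = 4 dB → -8 dBu.
Stage 2: below threshold (-8 ≤ -2); passes unchanged; output -8 dBu.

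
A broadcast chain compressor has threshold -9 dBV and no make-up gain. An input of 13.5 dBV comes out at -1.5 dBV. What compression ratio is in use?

3:1

Input overshoot = 13.5 − (-9) = 22.5 dB; output overshoot = -1.5 − (-9) = 7.5 dB.
Ratio = 22.5 / 7.5 = 3.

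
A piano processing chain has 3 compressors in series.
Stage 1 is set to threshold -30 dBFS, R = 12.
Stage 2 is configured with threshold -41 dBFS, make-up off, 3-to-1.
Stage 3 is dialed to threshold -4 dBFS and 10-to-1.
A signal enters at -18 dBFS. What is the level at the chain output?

-37 dBFS

Stage 1: 12 dB above -30 dBFS, reduced 12:1 to 1 dB above → -29 dBFS.
Stage 2: overshoot 12 dB → 12/3 = 4 dB → -37 dBFS.
Stage 3: -37 dBFS is at or below the -4 dBFS threshold — no compression; output -37 dBFS.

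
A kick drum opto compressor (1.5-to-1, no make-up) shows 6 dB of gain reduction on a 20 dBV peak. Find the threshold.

Let T be the threshold. Output overshoot = (input overshoot)/R, so 14 − T = (20 − T)/1.5.
1.5·(14 − T) = 20 − T → 0.5·T = 21 − 20 = 1.
T = 1/0.5 = 2 dBV.

2 dBV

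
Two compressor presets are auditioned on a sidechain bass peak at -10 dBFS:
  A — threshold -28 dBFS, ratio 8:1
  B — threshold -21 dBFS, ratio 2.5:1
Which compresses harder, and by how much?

A, by 9.15 dB

A: GR = 18 − 18/8 = 15.75 dB.
B: GR = 11 − 11/2.5 = 6.6 dB.
A applies 9.15 dB more gain reduction.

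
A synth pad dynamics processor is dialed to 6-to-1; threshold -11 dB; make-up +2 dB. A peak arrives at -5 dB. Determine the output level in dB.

-8 dB

-5 dB sits 6 dB over threshold.
6:1 compression reduces that to 6/6 = 1 dB over.
So the level is -11 + 1 = -10 dB; make-up adds 2 dB, giving -8 dB.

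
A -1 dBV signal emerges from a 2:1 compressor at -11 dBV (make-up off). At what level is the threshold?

-21 dBV

Let T be the threshold. Output overshoot = (input overshoot)/R, so -11 − T = (-1 − T)/2.
2·(-11 − T) = -1 − T → 1·T = -22 − (-1) = -21.
T = -21/1 = -21 dBV.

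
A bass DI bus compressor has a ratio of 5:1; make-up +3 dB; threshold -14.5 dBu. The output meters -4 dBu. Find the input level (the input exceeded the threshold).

Before make-up, the level was -4 − 3 = -7 dBu.
That's 7.5 dB above the -14.5 dBu threshold.
Input overshoot = R × output overshoot = 37.5 dB → input = -14.5 + 37.5 = 23 dBu.

23 dBu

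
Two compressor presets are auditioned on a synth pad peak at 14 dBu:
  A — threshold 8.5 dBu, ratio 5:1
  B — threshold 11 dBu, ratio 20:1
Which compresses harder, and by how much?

A, by 1.55 dB

A: GR = 5.5 − 5.5/5 = 4.4 dB.
B: GR = 3 − 3/20 = 2.85 dB.
Difference: 1.55 dB in favour of A.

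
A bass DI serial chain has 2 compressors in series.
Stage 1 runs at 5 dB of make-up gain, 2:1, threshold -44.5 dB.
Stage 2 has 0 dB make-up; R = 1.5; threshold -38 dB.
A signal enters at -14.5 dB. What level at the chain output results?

Stage 1: overshoot 30 dB → 30/2 = 15 dB → -29.5 dB; +5 dB make-up → -24.5 dB.
Stage 2: 13.5 dB above -38 dB, reduced 1.5:1 to 9 dB above → -29 dB.

-29 dB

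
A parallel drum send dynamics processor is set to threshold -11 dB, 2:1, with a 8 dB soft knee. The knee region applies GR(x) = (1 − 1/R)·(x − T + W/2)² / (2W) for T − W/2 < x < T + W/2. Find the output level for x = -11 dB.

-11.5 dB

x − T + W/2 = -11 − (-11) + 4 = 4.
GR = (1 − 1/2) × 4² / 16 = 0.5 × 16 / 16 = 0.5 dB.
Output = -11 − 0.5 = -11.5 dB.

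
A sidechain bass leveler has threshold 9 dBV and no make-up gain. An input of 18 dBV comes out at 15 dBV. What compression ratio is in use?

1.5:1

Input overshoot = 18 − 9 = 9 dB; output overshoot = 15 − 9 = 6 dB.
Ratio = 9 / 6 = 1.5.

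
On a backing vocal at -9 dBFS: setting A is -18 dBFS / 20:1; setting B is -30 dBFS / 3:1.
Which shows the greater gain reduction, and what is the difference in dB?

B, by 5.45 dB

A: GR = 9 − 9/20 = 8.55 dB.
B: GR = 21 − 21/3 = 14 dB.
B applies 5.45 dB more gain reduction.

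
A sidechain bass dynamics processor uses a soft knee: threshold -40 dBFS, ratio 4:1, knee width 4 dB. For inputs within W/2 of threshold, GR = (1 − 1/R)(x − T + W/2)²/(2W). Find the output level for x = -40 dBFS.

x − T + W/2 = -40 − (-40) + 2 = 2.
GR = (1 − 1/4) × 2² / 8 = 0.75 × 4 / 8 = 0.375 dB.
Output = -40 − 0.375 = -40.375 dBFS.

-40.375 dBFS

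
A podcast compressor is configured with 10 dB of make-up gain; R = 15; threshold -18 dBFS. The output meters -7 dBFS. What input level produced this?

-3 dBFS

Before make-up, the level was -7 − 10 = -17 dBFS.
Post-compression overshoot = -17 − (-18) = 1 dB.
Input overshoot = R × output overshoot = 15 dB → input = -18 + 15 = -3 dBFS.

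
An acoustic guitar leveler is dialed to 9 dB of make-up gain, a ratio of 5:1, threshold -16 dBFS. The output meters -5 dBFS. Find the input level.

-6 dBFS

Before make-up, the level was -5 − 9 = -14 dBFS.
The compressed level sits -14 − (-16) = 2 dB over threshold.
Before 5:1 compression the overshoot was 2 × 5 = 10 dB, so input = -16 + 10 = -6 dBFS.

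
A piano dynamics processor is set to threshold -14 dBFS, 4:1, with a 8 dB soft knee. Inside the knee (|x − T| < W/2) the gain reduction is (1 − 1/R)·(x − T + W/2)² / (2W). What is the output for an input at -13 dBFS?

x − T + W/2 = -13 − (-14) + 4 = 5.
GR = (1 − 1/4) × 5² / 16 = 0.75 × 25 / 16 = 1.171875 dB.
Output = -13 − 1.171875 = -14.171875 dBFS.

-14.171875 dBFS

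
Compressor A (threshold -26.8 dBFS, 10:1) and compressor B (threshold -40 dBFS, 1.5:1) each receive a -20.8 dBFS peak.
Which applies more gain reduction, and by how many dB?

B, by 1 dB

A: overshoot 6 dB → output overshoot 0.6 dB → GR 5.4 dB.
B: overshoot 19.2 dB → output overshoot 12.8 dB → GR 6.4 dB.
B applies 1 dB more gain reduction.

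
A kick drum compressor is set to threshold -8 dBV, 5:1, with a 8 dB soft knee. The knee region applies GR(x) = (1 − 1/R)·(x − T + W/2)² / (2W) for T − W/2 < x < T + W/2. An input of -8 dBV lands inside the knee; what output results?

x − T + W/2 = -8 − (-8) + 4 = 4.
GR = (1 − 1/5) × 4² / 16 = 0.8 × 16 / 16 = 0.8 dB.
Output = -8 − 0.8 = -8.8 dBV.

-8.8 dBV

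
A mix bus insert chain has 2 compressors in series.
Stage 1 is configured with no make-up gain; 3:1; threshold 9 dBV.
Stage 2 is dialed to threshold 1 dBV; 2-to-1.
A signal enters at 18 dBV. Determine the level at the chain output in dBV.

6.5 dBV

Stage 1: 18 dBV is 9 dB over 9 dBV; at 3:1 that becomes 3 dB over, giving 12 dBV.
Stage 2: 11 dB above 1 dBV, reduced 2:1 to 5.5 dB above → 6.5 dBV.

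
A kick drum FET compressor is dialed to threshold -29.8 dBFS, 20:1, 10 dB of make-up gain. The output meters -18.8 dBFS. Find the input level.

Remove make-up: -18.8 − 10 = -28.8 dBFS.
Post-compression overshoot = -28.8 − (-29.8) = 1 dB.
Undo the ratio: input overshoot = 1 × 20 = 20 dB, giving input = -9.8 dBFS.

-9.8 dBFS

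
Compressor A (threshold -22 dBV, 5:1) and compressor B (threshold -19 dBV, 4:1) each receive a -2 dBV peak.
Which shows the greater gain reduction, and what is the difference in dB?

A: overshoot 20 dB → output overshoot 4 dB → GR 16 dB.
B: overshoot 17 dB → output overshoot 4.25 dB → GR 12.75 dB.
A applies 3.25 dB more gain reduction.

A, by 3.25 dB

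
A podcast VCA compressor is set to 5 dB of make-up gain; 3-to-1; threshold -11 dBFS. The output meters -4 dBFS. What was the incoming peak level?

Before make-up, the level was -4 − 5 = -9 dBFS.
The compressed level sits -9 − (-11) = 2 dB over threshold.
Undo the ratio: input overshoot = 2 × 3 = 6 dB, giving input = -5 dBFS.

-5 dBFS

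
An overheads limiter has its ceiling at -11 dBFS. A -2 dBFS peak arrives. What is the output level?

A brickwall limiter is an ∞:1 compressor: any input above the ceiling is clamped to -11 dBFS.

-11 dBFS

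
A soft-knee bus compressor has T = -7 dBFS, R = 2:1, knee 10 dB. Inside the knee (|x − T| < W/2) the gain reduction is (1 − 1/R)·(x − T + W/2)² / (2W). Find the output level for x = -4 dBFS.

x − T + W/2 = -4 − (-7) + 5 = 8.
GR = (1 − 1/2) × 8² / 20 = 0.5 × 64 / 20 = 1.6 dB.
Output = -4 − 1.6 = -5.6 dBFS.

-5.6 dBFS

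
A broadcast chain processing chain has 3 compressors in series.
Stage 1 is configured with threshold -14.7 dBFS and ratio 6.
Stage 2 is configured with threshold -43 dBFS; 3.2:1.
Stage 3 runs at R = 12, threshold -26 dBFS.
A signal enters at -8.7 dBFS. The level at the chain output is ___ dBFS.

Stage 1: 6 dB above -14.7 dBFS, reduced 6:1 to 1 dB above → -13.7 dBFS.
Stage 2: 29.3 dB above -43 dBFS, reduced 3.2:1 to 9.15625 dB above → -33.84375 dBFS.
Stage 3: -33.84375 dBFS ≤ -26 dBFS, so stage 3 doesn't engage; output -33.84375 dBFS.

-33.84375 dBFS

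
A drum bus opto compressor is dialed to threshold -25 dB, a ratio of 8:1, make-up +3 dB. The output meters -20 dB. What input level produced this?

-9 dB

Stripping the +3 dB make-up gives -23 dB at the gain stage.
The compressed level sits -23 − (-25) = 2 dB over threshold.
Undo the ratio: input overshoot = 2 × 8 = 16 dB, giving input = -9 dB.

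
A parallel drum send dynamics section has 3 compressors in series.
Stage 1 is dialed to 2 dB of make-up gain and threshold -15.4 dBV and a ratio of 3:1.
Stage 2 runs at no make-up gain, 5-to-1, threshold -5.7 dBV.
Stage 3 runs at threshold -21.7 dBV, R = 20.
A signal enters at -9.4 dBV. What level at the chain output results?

-21.185 dBV

Stage 1: overshoot 6 dB → 6/3 = 2 dB → -13.4 dBV; +2 dB make-up → -11.4 dBV.
Stage 2: -11.4 dBV ≤ -5.7 dBV, so stage 2 doesn't engage; output -11.4 dBV.
Stage 3: 10.3 dB above -21.7 dBV, reduced 20:1 to 0.515 dB above → -21.185 dBV.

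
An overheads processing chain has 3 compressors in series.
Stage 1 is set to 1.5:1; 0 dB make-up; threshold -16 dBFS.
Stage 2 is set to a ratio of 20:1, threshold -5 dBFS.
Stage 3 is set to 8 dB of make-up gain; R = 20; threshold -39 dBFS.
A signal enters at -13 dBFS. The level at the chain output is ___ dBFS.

-29.75 dBFS

Stage 1: overshoot 3 dB → 3/1.5 = 2 dB → -14 dBFS.
Stage 2: below threshold (-14 ≤ -5); passes unchanged; output -14 dBFS.
Stage 3: -14 dBFS is 25 dB over -39 dBFS; at 20:1 that becomes 1.25 dB over, giving -37.75 dBFS; +8 dB make-up → -29.75 dBFS.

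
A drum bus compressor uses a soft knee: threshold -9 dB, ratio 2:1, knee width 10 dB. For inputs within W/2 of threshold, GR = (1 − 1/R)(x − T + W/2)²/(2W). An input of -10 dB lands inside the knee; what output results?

x − T + W/2 = -10 − (-9) + 5 = 4.
GR = (1 − 1/2) × 4² / 20 = 0.5 × 16 / 20 = 0.4 dB.
Output = -10 − 0.4 = -10.4 dB.

-10.4 dB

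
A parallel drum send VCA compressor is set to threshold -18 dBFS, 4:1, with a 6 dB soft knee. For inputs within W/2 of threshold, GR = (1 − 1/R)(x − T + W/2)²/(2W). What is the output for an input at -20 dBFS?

-20.0625 dBFS

x − T + W/2 = -20 − (-18) + 3 = 1.
GR = (1 − 1/4) × 1² / 12 = 0.75 × 1 / 12 = 0.0625 dB.
Output = -20 − 0.0625 = -20.0625 dBFS.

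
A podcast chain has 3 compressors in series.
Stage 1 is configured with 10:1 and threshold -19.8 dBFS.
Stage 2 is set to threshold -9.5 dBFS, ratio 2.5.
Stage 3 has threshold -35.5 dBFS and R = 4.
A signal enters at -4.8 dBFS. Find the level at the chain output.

-31.2 dBFS

Stage 1: overshoot 15 dB → 15/10 = 1.5 dB → -18.3 dBFS.
Stage 2: -18.3 dBFS ≤ -9.5 dBFS, so stage 2 doesn't engage; output -18.3 dBFS.
Stage 3: -18.3 dBFS is 17.2 dB over -35.5 dBFS; at 4:1 that becomes 4.3 dB over, giving -31.2 dBFS.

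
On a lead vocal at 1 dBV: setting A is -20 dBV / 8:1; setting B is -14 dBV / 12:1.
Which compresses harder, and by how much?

A: 21 dB over, compressed to 2.625 dB over, so 18.375 dB of GR.
B: 15 dB over, compressed to 1.25 dB over, so 13.75 dB of GR.
A reduces 4.625 dB more.

A, by 4.625 dB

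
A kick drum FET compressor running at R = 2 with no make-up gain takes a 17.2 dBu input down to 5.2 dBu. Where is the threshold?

-6.8 dBu

Input is 24 dB above T (since output overshoot × R = input overshoot: (5.2 − T)·2 = 17.2 − T gives T = -6.8 dBu).
Check: -6.8 + (17.2 − (-6.8))/2 = -6.8 + 12 = 5.2 dBu. ✓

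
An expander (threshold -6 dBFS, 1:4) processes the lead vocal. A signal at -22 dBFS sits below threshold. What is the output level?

Undershoot = (-6) − (-22) = 16 dB.
At 1:4, that expands to 64 dB under threshold.
Output = -6 − 64 = -70 dBFS.

-70 dBFS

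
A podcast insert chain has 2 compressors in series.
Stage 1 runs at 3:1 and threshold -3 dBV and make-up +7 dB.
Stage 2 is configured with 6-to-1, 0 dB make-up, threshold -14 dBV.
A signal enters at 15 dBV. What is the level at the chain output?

Stage 1: overshoot 18 dB → 18/3 = 6 dB → 3 dBV; +7 dB make-up → 10 dBV.
Stage 2: 24 dB above -14 dBV, reduced 6:1 to 4 dB above → -10 dBV.

-10 dBV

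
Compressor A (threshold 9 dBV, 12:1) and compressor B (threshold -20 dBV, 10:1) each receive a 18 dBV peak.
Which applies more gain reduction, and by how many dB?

A: 9 dB over, compressed to 0.75 dB over, so 8.25 dB of GR.
B: 38 dB over, compressed to 3.8 dB over, so 34.2 dB of GR.
B reduces 25.95 dB more.

B, by 25.95 dB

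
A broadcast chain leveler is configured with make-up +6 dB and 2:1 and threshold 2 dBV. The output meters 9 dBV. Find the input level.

Remove make-up: 9 − 6 = 3 dBV.
Post-compression overshoot = 3 − 2 = 1 dB.
Input overshoot = R × output overshoot = 2 dB → input = 2 + 2 = 4 dBV.

4 dBV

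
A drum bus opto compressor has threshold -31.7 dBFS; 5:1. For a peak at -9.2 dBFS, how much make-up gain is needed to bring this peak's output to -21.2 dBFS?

Without make-up, output = threshold + overshoot/5 = -31.7 + 4.5 = -27.2 dBFS.
Gap to target: 6 dB.

6 dB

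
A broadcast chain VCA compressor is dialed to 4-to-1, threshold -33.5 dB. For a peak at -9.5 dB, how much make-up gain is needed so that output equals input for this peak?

18 dB

Without make-up, output = threshold + overshoot/4 = -33.5 + 6 = -27.5 dB.
Gap to target: 18 dB.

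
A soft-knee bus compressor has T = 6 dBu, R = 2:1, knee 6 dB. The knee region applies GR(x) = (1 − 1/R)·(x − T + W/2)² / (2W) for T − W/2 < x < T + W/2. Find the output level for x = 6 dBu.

x − T + W/2 = 6 − 6 + 3 = 3.
GR = (1 − 1/2) × 3² / 12 = 0.5 × 9 / 12 = 0.375 dB.
Output = 6 − 0.375 = 5.625 dBu.

5.625 dBu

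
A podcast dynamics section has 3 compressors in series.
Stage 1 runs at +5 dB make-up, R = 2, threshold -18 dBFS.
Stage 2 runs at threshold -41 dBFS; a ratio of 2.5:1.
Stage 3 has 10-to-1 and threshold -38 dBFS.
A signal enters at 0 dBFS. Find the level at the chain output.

Stage 1: 0 dBFS is 18 dB over -18 dBFS; at 2:1 that becomes 9 dB over, giving -9 dBFS; +5 dB make-up → -4 dBFS.
Stage 2: overshoot 37 dB → 37/2.5 = 14.8 dB → -26.2 dBFS.
Stage 3: 11.8 dB above -38 dBFS, reduced 10:1 to 1.18 dB above → -36.82 dBFS.

-36.82 dBFS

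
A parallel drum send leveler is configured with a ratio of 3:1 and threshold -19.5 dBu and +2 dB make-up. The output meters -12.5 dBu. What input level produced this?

-4.5 dBu

Before make-up, the level was -12.5 − 2 = -14.5 dBu.
Post-compression overshoot = -14.5 − (-19.5) = 5 dB.
Undo the ratio: input overshoot = 5 × 3 = 15 dB, giving input = -4.5 dBu.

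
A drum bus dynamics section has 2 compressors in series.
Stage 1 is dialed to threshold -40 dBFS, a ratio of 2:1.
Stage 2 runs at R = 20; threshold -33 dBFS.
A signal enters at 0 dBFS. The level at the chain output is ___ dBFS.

Stage 1: 0 dBFS is 40 dB over -40 dBFS; at 2:1 that becomes 20 dB over, giving -20 dBFS.
Stage 2: overshoot 13 dB → 13/20 = 0.65 dB → -32.35 dBFS.

-32.35 dBFS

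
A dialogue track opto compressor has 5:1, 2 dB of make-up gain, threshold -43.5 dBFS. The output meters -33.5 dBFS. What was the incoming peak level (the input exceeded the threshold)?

-3.5 dBFS

Before make-up, the level was -33.5 − 2 = -35.5 dBFS.
Post-compression overshoot = -35.5 − (-43.5) = 8 dB.
Before 5:1 compression the overshoot was 8 × 5 = 40 dB, so input = -43.5 + 40 = -3.5 dBFS.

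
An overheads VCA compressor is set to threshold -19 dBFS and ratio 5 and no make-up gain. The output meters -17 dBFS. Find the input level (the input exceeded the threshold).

The compressed level sits -17 − (-19) = 2 dB over threshold.
Input overshoot = R × output overshoot = 10 dB → input = -19 + 10 = -9 dBFS.

-9 dBFS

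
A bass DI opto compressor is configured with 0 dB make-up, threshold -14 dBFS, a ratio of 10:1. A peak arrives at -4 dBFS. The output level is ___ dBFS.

-13 dBFS

Overshoot: -4 − (-14) = 10 dB.
10:1 compression reduces that to 10/10 = 1 dB over.
That puts the output at -13 dBFS.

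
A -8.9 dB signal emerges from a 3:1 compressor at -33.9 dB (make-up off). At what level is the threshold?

Gain reduction = -8.9 − (-33.9) = 25 dB; output overshoot = GR / (R − 1) = 25 / 2 = 12.5 dB.
Threshold = output − output overshoot = -33.9 − 12.5 = -46.4 dB.

-46.4 dB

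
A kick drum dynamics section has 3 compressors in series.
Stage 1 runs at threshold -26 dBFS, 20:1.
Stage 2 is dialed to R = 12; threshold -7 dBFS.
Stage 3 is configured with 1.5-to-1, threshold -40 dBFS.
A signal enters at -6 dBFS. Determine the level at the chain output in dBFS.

-30 dBFS

Stage 1: overshoot 20 dB → 20/20 = 1 dB → -25 dBFS.
Stage 2: below threshold (-25 ≤ -7); passes unchanged; output -25 dBFS.
Stage 3: -25 dBFS is 15 dB over -40 dBFS; at 1.5:1 that becomes 10 dB over, giving -30 dBFS.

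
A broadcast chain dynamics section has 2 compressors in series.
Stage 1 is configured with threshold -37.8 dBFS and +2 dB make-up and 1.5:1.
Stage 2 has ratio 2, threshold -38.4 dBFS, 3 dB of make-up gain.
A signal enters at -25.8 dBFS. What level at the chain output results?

Stage 1: 12 dB above -37.8 dBFS, reduced 1.5:1 to 8 dB above → -29.8 dBFS; +2 dB make-up → -27.8 dBFS.
Stage 2: overshoot 10.6 dB → 10.6/2 = 5.3 dB → -33.1 dBFS; +3 dB make-up → -30.1 dBFS.

-30.1 dBFS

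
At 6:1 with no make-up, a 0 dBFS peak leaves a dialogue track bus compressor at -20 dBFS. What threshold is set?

Gain reduction = 0 − (-20) = 20 dB; output overshoot = GR / (R − 1) = 20 / 5 = 4 dB.
Threshold = output − output overshoot = -20 − 4 = -24 dBFS.

-24 dBFS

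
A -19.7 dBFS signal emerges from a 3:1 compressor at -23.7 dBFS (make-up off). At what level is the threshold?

Let T be the threshold. Output overshoot = (input overshoot)/R, so -23.7 − T = (-19.7 − T)/3.
3·(-23.7 − T) = -19.7 − T → 2·T = -71.1 − (-19.7) = -51.4.
T = -51.4/2 = -25.7 dBFS.

-25.7 dBFS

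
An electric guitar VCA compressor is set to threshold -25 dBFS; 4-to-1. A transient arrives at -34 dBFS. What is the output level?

-34 dBFS

-34 dBFS is 9 dB below the -25 dBFS threshold, so no gain reduction is applied.
Output = input = -34 dBFS.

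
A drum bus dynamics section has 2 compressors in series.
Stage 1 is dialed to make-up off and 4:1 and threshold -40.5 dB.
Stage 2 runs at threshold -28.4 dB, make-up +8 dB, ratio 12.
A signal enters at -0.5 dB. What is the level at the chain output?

Stage 1: overshoot 40 dB → 40/4 = 10 dB → -30.5 dB.
Stage 2: -30.5 dB ≤ -28.4 dB, so stage 2 doesn't engage; make-up brings it to -22.5 dB.

-22.5 dB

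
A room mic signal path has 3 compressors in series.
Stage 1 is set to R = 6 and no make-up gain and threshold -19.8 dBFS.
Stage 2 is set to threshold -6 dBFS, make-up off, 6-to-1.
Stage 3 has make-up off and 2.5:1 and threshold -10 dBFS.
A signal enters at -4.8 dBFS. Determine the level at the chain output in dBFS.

-17.3 dBFS

Stage 1: -4.8 dBFS is 15 dB over -19.8 dBFS; at 6:1 that becomes 2.5 dB over, giving -17.3 dBFS.
Stage 2: -17.3 dBFS is at or below the -6 dBFS threshold — no compression; output -17.3 dBFS.
Stage 3: below threshold (-17.3 ≤ -10); passes unchanged; output -17.3 dBFS.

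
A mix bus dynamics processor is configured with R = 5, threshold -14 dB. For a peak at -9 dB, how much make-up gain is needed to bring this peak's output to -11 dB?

Overshoot 5 dB → 5/5 = 1 dB after compression, so the compressed level is -14 + 1 = -13 dB.
Make-up = target − compressed = -11 − (-13) = 2 dB.

2 dB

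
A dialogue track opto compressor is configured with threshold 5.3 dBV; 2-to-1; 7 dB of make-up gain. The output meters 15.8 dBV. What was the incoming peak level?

12.3 dBV

Remove make-up: 15.8 − 7 = 8.8 dBV.
Post-compression overshoot = 8.8 − 5.3 = 3.5 dB.
Before 2:1 compression the overshoot was 3.5 × 2 = 7 dB, so input = 5.3 + 7 = 12.3 dBV.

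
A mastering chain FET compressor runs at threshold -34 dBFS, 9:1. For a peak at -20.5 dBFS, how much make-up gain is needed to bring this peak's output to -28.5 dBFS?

4 dB

Without make-up, output = threshold + overshoot/9 = -34 + 1.5 = -32.5 dBFS.
Gap to target: 4 dB.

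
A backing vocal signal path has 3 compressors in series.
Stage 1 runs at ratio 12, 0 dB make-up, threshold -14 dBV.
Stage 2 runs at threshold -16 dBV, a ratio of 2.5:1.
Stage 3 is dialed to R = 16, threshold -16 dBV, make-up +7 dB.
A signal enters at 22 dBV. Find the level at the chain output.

-8.875 dBV

Stage 1: 36 dB above -14 dBV, reduced 12:1 to 3 dB above → -11 dBV.
Stage 2: -11 dBV is 5 dB over -16 dBV; at 2.5:1 that becomes 2 dB over, giving -14 dBV.
Stage 3: overshoot 2 dB → 2/16 = 0.125 dB → -15.875 dBV; +7 dB make-up → -8.875 dBV.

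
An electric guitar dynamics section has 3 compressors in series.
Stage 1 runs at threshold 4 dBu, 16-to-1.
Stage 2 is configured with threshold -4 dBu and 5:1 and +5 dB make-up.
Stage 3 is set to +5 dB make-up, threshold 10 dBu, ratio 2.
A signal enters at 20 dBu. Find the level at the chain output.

7.8 dBu

Stage 1: 16 dB above 4 dBu, reduced 16:1 to 1 dB above → 5 dBu.
Stage 2: overshoot 9 dB → 9/5 = 1.8 dB → -2.2 dBu; +5 dB make-up → 2.8 dBu.
Stage 3: below threshold (2.8 ≤ 10); passes unchanged; make-up brings it to 7.8 dBu.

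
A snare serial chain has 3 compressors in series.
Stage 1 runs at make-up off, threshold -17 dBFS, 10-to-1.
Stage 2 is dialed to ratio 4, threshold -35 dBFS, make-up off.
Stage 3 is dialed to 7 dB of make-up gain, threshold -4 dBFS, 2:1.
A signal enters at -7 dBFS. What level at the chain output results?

Stage 1: overshoot 10 dB → 10/10 = 1 dB → -16 dBFS.
Stage 2: 19 dB above -35 dBFS, reduced 4:1 to 4.75 dB above → -30.25 dBFS.
Stage 3: -30.25 dBFS ≤ -4 dBFS, so stage 3 doesn't engage; make-up brings it to -23.25 dBFS.

-23.25 dBFS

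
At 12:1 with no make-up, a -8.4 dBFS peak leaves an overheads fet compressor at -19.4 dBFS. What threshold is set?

Input is 12 dB above T (since output overshoot × R = input overshoot: (-19.4 − T)·12 = -8.4 − T gives T = -20.4 dBFS).
Check: -20.4 + (-8.4 − (-20.4))/12 = -20.4 + 1 = -19.4 dBFS. ✓

-20.4 dBFS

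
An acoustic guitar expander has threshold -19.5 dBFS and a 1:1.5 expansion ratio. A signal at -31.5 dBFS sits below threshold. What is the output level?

Undershoot = (-19.5) − (-31.5) = 12 dB.
At 1:1.5, that expands to 18 dB under threshold.
Output = -19.5 − 18 = -37.5 dBFS.

-37.5 dBFS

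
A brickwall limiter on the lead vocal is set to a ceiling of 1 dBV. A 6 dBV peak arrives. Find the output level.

1 dBV

At ∞:1, everything above 1 dBV is held at the ceiling.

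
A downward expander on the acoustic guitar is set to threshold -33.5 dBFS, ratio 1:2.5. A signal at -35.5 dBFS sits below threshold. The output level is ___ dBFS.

-38.5 dBFS

The input is 2 dB below the -33.5 dBFS threshold.
A 1:2.5 expander multiplies undershoot by 2.5: 2 × 2.5 = 5 dB below threshold.
Output = -33.5 − 5 = -38.5 dBFS.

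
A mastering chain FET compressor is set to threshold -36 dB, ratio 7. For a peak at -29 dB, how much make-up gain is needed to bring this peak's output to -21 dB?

Overshoot 7 dB → 7/7 = 1 dB after compression, so the compressed level is -36 + 1 = -35 dB.
Make-up = target − compressed = -21 − (-35) = 14 dB.

14 dB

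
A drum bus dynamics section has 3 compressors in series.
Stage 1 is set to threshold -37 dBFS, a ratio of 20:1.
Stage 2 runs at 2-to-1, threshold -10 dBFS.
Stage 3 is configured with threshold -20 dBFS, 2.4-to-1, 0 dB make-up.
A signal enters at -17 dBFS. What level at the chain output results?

-36 dBFS

Stage 1: 20 dB above -37 dBFS, reduced 20:1 to 1 dB above → -36 dBFS.
Stage 2: -36 dBFS ≤ -10 dBFS, so stage 2 doesn't engage; output -36 dBFS.
Stage 3: below threshold (-36 ≤ -20); passes unchanged; output -36 dBFS.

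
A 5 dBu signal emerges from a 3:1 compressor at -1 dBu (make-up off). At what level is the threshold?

Gain reduction = 5 − (-1) = 6 dB; output overshoot = GR / (R − 1) = 6 / 2 = 3 dB.
Threshold = output − output overshoot = -1 − 3 = -4 dBu.

-4 dBu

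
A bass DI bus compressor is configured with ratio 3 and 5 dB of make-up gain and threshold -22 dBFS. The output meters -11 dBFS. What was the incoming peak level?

Remove make-up: -11 − 5 = -16 dBFS.
That's 6 dB above the -22 dBFS threshold.
Before 3:1 compression the overshoot was 6 × 3 = 18 dB, so input = -22 + 18 = -4 dBFS.

-4 dBFS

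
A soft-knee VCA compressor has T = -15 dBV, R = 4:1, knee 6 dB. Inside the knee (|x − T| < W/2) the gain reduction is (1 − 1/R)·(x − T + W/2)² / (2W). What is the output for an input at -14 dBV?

x − T + W/2 = -14 − (-15) + 3 = 4.
GR = (1 − 1/4) × 4² / 12 = 0.75 × 16 / 12 = 1 dB.
Output = -14 − 1 = -15 dBV.

-15 dBV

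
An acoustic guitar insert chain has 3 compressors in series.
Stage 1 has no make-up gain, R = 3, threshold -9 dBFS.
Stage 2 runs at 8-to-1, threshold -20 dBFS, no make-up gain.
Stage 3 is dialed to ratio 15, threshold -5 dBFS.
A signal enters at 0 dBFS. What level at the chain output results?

-18.25 dBFS

Stage 1: 9 dB above -9 dBFS, reduced 3:1 to 3 dB above → -6 dBFS.
Stage 2: -6 dBFS is 14 dB over -20 dBFS; at 8:1 that becomes 1.75 dB over, giving -18.25 dBFS.
Stage 3: -18.25 dBFS ≤ -5 dBFS, so stage 3 doesn't engage; output -18.25 dBFS.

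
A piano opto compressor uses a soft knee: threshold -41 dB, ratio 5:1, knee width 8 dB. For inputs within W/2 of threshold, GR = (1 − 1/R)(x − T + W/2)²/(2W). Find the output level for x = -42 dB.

x − T + W/2 = -42 − (-41) + 4 = 3.
GR = (1 − 1/5) × 3² / 16 = 0.8 × 9 / 16 = 0.45 dB.
Output = -42 − 0.45 = -42.45 dB.

-42.45 dB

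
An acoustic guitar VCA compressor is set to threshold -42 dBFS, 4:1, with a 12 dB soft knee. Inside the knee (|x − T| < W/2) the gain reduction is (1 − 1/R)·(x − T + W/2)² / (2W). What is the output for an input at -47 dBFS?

x − T + W/2 = -47 − (-42) + 6 = 1.
GR = (1 − 1/4) × 1² / 24 = 0.75 × 1 / 24 = 0.03125 dB.
Output = -47 − 0.03125 = -47.03125 dBFS.

-47.03125 dBFS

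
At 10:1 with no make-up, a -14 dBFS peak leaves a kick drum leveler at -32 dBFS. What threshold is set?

Let T be the threshold. Output overshoot = (input overshoot)/R, so -32 − T = (-14 − T)/10.
10·(-32 − T) = -14 − T → 9·T = -320 − (-14) = -306.
T = -306/9 = -34 dBFS.

-34 dBFS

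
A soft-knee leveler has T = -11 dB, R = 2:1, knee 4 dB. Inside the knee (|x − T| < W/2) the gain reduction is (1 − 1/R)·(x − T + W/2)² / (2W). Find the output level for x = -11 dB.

-11.25 dB

x − T + W/2 = -11 − (-11) + 2 = 2.
GR = (1 − 1/2) × 2² / 8 = 0.5 × 4 / 8 = 0.25 dB.
Output = -11 − 0.25 = -11.25 dB.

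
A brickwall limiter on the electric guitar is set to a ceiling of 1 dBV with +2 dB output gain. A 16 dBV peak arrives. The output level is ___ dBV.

The limiter clamps the peak to its 1 dBV ceiling.
Output gain then adds 2 dB: 1 + 2 = 3 dBV.

3 dBV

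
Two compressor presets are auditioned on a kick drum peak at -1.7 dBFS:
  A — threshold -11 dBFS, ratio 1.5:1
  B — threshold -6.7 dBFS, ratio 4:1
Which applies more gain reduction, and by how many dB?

B, by 0.65 dB

A: overshoot 9.3 dB → output overshoot 6.2 dB → GR 3.1 dB.
B: overshoot 5 dB → output overshoot 1.25 dB → GR 3.75 dB.
Difference: 0.65 dB in favour of B.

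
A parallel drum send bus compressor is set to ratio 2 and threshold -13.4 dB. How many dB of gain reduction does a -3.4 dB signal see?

-3.4 dB exceeds the threshold by 10 dB.
After 2:1 compression the overshoot becomes 10/2 = 5 dB.
GR = overshoot in − overshoot out = 10 − 5 = 5 dB.

5 dB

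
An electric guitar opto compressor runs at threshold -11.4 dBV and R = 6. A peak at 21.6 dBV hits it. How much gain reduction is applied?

27.5 dB

The signal is 33 dB above threshold.
At 6:1, output sits 33/6 = 5.5 dB above threshold.
Gain reduction = 33 − 5.5 = 27.5 dB.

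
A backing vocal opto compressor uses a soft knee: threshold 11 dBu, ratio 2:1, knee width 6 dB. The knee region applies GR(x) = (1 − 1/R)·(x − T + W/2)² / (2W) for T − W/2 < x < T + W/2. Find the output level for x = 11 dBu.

x − T + W/2 = 11 − 11 + 3 = 3.
GR = (1 − 1/2) × 3² / 12 = 0.5 × 9 / 12 = 0.375 dB.
Output = 11 − 0.375 = 10.625 dBu.

10.625 dBu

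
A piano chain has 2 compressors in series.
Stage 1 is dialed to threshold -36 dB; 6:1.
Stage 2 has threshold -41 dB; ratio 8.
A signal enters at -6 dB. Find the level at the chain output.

Stage 1: 30 dB above -36 dB, reduced 6:1 to 5 dB above → -31 dB.
Stage 2: -31 dB is 10 dB over -41 dB; at 8:1 that becomes 1.25 dB over, giving -39.75 dB.

-39.75 dB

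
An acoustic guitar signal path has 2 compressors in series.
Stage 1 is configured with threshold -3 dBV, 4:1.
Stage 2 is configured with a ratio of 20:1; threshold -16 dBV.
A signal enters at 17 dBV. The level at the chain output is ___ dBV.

Stage 1: 20 dB above -3 dBV, reduced 4:1 to 5 dB above → 2 dBV.
Stage 2: 18 dB above -16 dBV, reduced 20:1 to 0.9 dB above → -15.1 dBV.

-15.1 dBV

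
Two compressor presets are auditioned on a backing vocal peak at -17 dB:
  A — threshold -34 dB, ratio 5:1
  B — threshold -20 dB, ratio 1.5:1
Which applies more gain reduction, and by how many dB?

A, by 12.6 dB

A: 17 dB over, compressed to 3.4 dB over, so 13.6 dB of GR.
B: 3 dB over, compressed to 2 dB over, so 1 dB of GR.
A applies 12.6 dB more gain reduction.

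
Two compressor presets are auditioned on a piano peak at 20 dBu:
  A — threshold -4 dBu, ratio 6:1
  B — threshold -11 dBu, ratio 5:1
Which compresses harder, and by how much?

B, by 4.8 dB

A: overshoot 24 dB → output overshoot 4 dB → GR 20 dB.
B: overshoot 31 dB → output overshoot 6.2 dB → GR 24.8 dB.
B reduces 4.8 dB more.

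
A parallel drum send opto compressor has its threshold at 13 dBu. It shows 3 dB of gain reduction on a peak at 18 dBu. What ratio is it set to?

Input overshoot = 18 − 13 = 5 dB.
Output overshoot = 5 − 3 = 2 dB.
Ratio = input overshoot / output overshoot = 5 / 2 = 2.5.

2.5:1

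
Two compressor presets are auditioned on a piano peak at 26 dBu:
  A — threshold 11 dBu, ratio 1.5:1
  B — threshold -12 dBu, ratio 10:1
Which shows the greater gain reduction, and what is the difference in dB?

A: 15 dB over, compressed to 10 dB over, so 5 dB of GR.
B: 38 dB over, compressed to 3.8 dB over, so 34.2 dB of GR.
B applies 29.2 dB more gain reduction.

B, by 29.2 dB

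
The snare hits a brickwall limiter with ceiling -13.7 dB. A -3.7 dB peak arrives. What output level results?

-13.7 dB

A brickwall limiter is an ∞:1 compressor: any input above the ceiling is clamped to -13.7 dB.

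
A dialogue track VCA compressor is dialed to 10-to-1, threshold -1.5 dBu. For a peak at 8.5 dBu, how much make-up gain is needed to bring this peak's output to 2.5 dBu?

Overshoot 10 dB → 10/10 = 1 dB after compression, so the compressed level is -1.5 + 1 = -0.5 dBu.
Make-up = target − compressed = 2.5 − (-0.5) = 3 dB.

3 dB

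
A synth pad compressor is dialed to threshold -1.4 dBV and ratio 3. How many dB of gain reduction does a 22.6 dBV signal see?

16 dB

22.6 dBV exceeds the threshold by 24 dB.
At 3:1, output sits 24/3 = 8 dB above threshold.
Gain reduction = 24 − 8 = 16 dB.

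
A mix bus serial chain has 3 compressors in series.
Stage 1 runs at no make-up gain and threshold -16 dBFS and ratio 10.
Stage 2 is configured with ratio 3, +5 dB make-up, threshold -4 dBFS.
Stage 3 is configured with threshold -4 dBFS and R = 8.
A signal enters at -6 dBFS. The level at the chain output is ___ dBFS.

Stage 1: overshoot 10 dB → 10/10 = 1 dB → -15 dBFS.
Stage 2: -15 dBFS ≤ -4 dBFS, so stage 2 doesn't engage; make-up brings it to -10 dBFS.
Stage 3: -10 dBFS is at or below the -4 dBFS threshold — no compression; output -10 dBFS.

-10 dBFS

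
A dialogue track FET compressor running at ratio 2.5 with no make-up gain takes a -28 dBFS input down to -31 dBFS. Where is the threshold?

Gain reduction = -28 − (-31) = 3 dB; output overshoot = GR / (R − 1) = 3 / 1.5 = 2 dB.
Threshold = output − output overshoot = -31 − 2 = -33 dBFS.

-33 dBFS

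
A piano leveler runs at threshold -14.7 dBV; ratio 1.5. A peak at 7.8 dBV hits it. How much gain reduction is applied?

7.5 dB

The signal is 22.5 dB above threshold.
A 1.5:1 ratio leaves 15 dB of that excess.
Gain reduction = 22.5 − 15 = 7.5 dB.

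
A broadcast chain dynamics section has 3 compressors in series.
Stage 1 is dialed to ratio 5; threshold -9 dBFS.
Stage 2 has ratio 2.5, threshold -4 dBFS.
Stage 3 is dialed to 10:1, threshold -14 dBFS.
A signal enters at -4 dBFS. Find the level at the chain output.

Stage 1: -4 dBFS is 5 dB over -9 dBFS; at 5:1 that becomes 1 dB over, giving -8 dBFS.
Stage 2: -8 dBFS is at or below the -4 dBFS threshold — no compression; output -8 dBFS.
Stage 3: overshoot 6 dB → 6/10 = 0.6 dB → -13.4 dBFS.

-13.4 dBFS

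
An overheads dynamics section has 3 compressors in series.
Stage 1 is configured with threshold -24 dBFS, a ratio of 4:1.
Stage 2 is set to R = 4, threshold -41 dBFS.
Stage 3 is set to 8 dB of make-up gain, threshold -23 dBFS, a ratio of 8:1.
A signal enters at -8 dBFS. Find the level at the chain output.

-27.75 dBFS

Stage 1: -8 dBFS is 16 dB over -24 dBFS; at 4:1 that becomes 4 dB over, giving -20 dBFS.
Stage 2: 21 dB above -41 dBFS, reduced 4:1 to 5.25 dB above → -35.75 dBFS.
Stage 3: below threshold (-35.75 ≤ -23); passes unchanged; make-up brings it to -27.75 dBFS.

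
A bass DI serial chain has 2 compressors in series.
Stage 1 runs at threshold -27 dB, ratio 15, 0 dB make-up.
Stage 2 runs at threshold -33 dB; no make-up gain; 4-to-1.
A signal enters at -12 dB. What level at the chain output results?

-31.25 dB

Stage 1: 15 dB above -27 dB, reduced 15:1 to 1 dB above → -26 dB.
Stage 2: 7 dB above -33 dB, reduced 4:1 to 1.75 dB above → -31.25 dB.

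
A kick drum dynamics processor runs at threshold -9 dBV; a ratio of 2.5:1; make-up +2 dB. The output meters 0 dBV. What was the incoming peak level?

8.5 dBV

Before make-up, the level was 0 − 2 = -2 dBV.
Post-compression overshoot = -2 − (-9) = 7 dB.
Undo the ratio: input overshoot = 7 × 2.5 = 17.5 dB, giving input = 8.5 dBV.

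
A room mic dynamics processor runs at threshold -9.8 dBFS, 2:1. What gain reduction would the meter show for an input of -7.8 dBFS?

-7.8 dBFS exceeds the threshold by 2 dB.
A 2:1 ratio leaves 1 dB of that excess.
So the signal is attenuated by 2 − 1 = 1 dB.

1 dB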